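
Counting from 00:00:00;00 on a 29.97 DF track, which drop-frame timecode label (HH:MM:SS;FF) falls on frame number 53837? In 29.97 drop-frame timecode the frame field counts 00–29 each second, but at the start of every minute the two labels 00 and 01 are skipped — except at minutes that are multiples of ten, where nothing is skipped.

00:29:56;11

Ten DF minutes hold 17982 frames, so frame 53837 lies in block 2 (frames 35964–53945) with 17873 frames into that block.
The block's first minute is 1800 frames and the rest 1798 each; 17873 frames reaches minute 9, so 2 × 18 + 9 × 2 = 54 labels have been skipped so far.
Adding those back, label number 53837 + 54 = 53891 at 30 labels/s is 1796 s + 11 f = 0 h 29 min 56 s frame 11, i.e. 00:29:56;11.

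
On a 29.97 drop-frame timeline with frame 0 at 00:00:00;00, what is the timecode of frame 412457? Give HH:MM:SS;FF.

Each 10-minute DF block holds 10 × 60 × 30 − 9 × 2 = 17982 frames. 412457 ÷ 17982 → 22 full blocks, remainder 16853.
Within the partial block the first minute is 1800 frames and each further minute 1798, so 9 further minute boundaries passed. Total skipped labels = 18 × 22 + 2 × 9 = 414.
Non-drop label index = 412457 + 414 = 412871; at 30 labels/s that is 03:49:22:11, i.e. DF 03:49:22;11.

03:49:22;11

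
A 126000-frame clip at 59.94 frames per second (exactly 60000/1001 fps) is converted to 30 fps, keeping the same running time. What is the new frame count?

63063 frames

Target frames = source frames × (target rate / source rate) = 126000 × (30)/(60000/1001) = 126000 × 1001/2000 = 63063.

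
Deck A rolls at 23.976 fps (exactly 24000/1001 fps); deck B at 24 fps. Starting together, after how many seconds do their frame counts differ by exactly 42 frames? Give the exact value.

The gap grows by |24 − 24000/1001| = 24/1001 frames per second.
Time for a 42-frame gap: 42 ÷ (24/1001) = 1751.75 s.

1751.75 seconds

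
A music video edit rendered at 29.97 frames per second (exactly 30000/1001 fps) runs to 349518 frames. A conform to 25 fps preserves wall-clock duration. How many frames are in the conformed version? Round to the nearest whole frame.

291556 frames

Frames at target rate = 349518 × (25) / (30000/1001) = 58311253/200 ≈ 291556.265.
Nearest whole frame: 291556.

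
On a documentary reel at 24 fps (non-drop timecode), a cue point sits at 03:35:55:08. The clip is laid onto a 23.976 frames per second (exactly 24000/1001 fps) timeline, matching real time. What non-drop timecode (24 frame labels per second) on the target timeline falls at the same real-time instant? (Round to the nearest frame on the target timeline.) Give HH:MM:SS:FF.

03:35:42:09

Source frame index: (3×3600 + 35×60 + 55) × 24 + 8 = 310928.
Real time: 310928 / (24) = 38866/3 s.
Target frame: (38866/3) × (24000/1001) = 310928000/1001 ≈ 310617.383 → 310617.
At 24 labels/s: frame 310617 → 03:35:42:09.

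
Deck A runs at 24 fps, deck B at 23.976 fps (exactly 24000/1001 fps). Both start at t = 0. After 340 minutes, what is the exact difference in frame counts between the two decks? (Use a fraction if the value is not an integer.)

489600/1001 frames

340 min = 20400 s.
A emits 24 × 20400 = 489600 frames; B emits 24000/1001 × 20400 = 489600000/1001.
Difference = 489600/1001 frames (≈ 489.1109); B is behind A.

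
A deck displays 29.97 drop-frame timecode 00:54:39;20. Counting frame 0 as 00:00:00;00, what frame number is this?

As if non-drop at 30 labels/s: (0 × 3600 + 54 × 60 + 39) × 30 + 20 = 98390.
Minute boundaries passed: 54; those not divisible by 10: 54 − 5 = 49; dropped labels = 2 × 49 = 98.
Actual frame index = 98390 − 98 = 98292.

98292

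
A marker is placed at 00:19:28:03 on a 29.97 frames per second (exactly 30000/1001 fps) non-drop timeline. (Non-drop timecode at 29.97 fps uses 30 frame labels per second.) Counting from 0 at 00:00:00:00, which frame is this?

35043

Total seconds to the label: (0 × 3600 + 19 × 60 + 28) = 1168.
Frame index = 1168 × 30 + 3 = 35043.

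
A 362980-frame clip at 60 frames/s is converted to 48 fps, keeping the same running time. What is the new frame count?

Target frames = source frames × (target rate / source rate) = 362980 × (48)/(60) = 362980 × 4/5 = 290384.

290384 frames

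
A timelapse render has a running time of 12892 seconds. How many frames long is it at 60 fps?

Frames = 12892 × 60 = 773520.

773520 frames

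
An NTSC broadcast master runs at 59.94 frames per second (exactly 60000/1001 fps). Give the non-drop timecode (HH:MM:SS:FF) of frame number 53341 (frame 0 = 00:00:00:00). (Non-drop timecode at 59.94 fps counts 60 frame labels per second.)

00:14:49:01

53341 ÷ 60 = 889 full seconds, remainder 1 frame.
889 s = 0 h 14 min 49 s.
Timecode: 00:14:49:01.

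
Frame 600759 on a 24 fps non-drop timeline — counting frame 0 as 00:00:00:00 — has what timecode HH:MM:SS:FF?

600759 ÷ 24 = 25031 full seconds, remainder 15 frames.
25031 s = 6 h 57 min 11 s.
Timecode: 06:57:11:15.

06:57:11:15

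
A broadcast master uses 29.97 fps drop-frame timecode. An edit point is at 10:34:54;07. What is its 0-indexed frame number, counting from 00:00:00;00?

1141685

As if non-drop at 30 labels/s: (10 × 3600 + 34 × 60 + 54) × 30 + 7 = 1142827.
Minute boundaries passed: 634; those not divisible by 10: 634 − 63 = 571; dropped labels = 2 × 571 = 1142.
Actual frame index = 1142827 − 1142 = 1141685.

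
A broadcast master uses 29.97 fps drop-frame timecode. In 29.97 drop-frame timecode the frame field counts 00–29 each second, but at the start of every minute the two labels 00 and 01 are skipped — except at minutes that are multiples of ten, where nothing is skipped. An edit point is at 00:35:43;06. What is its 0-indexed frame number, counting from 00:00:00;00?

Complete 10-minute blocks: 3, each 17982 frames → 53946.
Remaining 5 whole minutes in the current block: 1800 + 4 × 1798 = 8992 frames.
Within the current minute: 43 × 30 + 6 − 2 = 1294 (labels ;00/;01 skipped at this minute). Total = 53946 + 8992 + 1294 = 64232.

64232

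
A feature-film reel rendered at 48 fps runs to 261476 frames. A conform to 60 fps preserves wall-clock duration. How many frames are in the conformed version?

326845 frames

Target frames = source frames × (target rate / source rate) = 261476 × (60)/(48) = 261476 × 5/4 = 326845.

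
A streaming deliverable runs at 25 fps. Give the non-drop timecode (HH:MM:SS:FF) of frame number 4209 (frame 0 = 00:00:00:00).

00:02:48:09

4209 ÷ 25 = 168 full seconds, remainder 9 frames.
168 s = 0 h 2 min 48 s.
Timecode: 00:02:48:09.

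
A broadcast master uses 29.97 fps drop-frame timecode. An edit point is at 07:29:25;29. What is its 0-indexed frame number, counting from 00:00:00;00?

808169

Complete 10-minute blocks: 44, each 17982 frames → 791208.
Remaining 9 whole minutes in the current block: 1800 + 8 × 1798 = 16184 frames.
Within the current minute: 25 × 30 + 29 − 2 = 777 (labels ;00/;01 skipped at this minute). Total = 791208 + 16184 + 777 = 808169.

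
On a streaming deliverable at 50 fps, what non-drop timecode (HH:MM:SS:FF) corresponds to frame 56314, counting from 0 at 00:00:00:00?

56314 ÷ 50 = 1126 full seconds, remainder 14 frames.
1126 s = 0 h 18 min 46 s.
Timecode: 00:18:46:14.

00:18:46:14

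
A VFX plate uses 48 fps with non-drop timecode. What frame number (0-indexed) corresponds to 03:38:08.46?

Total seconds to the label: (3 × 3600 + 38 × 60 + 8) = 13088.
Frame index = 13088 × 48 + 46 = 628270.

628270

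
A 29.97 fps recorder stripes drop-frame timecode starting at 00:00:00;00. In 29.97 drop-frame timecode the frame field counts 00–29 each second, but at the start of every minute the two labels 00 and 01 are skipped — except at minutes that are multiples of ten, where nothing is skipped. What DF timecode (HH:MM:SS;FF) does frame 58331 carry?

00:32:26;09

Each 10-minute DF block holds 10 × 60 × 30 − 9 × 2 = 17982 frames. 58331 ÷ 17982 → 3 full blocks, remainder 4385.
Within the partial block the first minute is 1800 frames and each further minute 1798, so 2 further minute boundaries passed. Total skipped labels = 18 × 3 + 2 × 2 = 58.
Non-drop label index = 58331 + 58 = 58389; at 30 labels/s that is 00:32:26:09, i.e. DF 00:32:26;09.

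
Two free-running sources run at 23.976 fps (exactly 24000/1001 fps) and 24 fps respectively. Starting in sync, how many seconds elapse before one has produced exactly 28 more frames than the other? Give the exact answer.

The gap grows by |24 − 24000/1001| = 24/1001 frames per second.
Time for a 28-frame gap: 28 ÷ (24/1001) = 7007/6 s.

7007/6 seconds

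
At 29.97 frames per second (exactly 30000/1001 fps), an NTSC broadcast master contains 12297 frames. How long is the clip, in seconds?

Running time = 12297 / (30000/1001) = 410.3099 s.

410.3099 seconds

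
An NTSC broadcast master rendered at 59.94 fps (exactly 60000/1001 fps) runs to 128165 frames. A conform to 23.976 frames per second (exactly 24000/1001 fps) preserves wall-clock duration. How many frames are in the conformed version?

51266 frames

Target frames = source frames × (target rate / source rate) = 128165 × (24000/1001)/(60000/1001) = 128165 × 2/5 = 51266.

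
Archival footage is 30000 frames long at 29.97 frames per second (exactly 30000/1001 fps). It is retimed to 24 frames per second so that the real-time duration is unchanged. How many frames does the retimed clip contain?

24024 frames

Target frames = source frames × (target rate / source rate) = 30000 × (24)/(30000/1001) = 30000 × 1001/1250 = 24024.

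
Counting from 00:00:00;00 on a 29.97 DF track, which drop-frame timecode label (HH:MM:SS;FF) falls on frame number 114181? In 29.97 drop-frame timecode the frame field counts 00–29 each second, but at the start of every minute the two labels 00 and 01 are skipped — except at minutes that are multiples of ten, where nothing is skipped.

Ten DF minutes hold 17982 frames, so frame 114181 lies in block 6 (frames 107892–125873) with 6289 frames into that block.
The block's first minute is 1800 frames and the rest 1798 each; 6289 frames reaches minute 3, so 6 × 18 + 3 × 2 = 114 labels have been skipped so far.
Adding those back, label number 114181 + 114 = 114295 at 30 labels/s is 3809 s + 25 f = 1 h 3 min 29 s frame 25, i.e. 01:03:29;25.

01:03:29;25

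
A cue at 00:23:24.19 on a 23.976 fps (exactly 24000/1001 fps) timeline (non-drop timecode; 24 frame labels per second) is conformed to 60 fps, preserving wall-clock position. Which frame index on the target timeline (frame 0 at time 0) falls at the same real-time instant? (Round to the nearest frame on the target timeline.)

Source frame index: (0×3600 + 23×60 + 24) × 24 + 19 = 33715.
Real time: 33715 / (24000/1001) = 6749743/4800 s.
Target frame: (6749743/4800) × (60) = 6749743/80 ≈ 84371.788 → 84372.

frame 84372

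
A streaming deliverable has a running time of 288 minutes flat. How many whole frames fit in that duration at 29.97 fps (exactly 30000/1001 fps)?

288 min = 17280 s.
Frames = 17280 × 30000/1001 = 518400000/1001 ≈ 517882.1179.
Complete frames: 517882.

517882 frames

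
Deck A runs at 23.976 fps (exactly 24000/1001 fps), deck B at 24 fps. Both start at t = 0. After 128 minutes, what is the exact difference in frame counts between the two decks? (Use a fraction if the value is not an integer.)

184320/1001 frames

128 min = 7680 s.
A emits 24000/1001 × 7680 = 184320000/1001 frames; B emits 24 × 7680 = 184320.
Difference = 184320/1001 frames (≈ 184.1359); B is ahead of A.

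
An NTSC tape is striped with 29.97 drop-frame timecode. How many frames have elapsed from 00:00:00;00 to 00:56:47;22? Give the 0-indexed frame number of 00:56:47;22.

Complete 10-minute blocks: 5, each 17982 frames → 89910.
Remaining 6 whole minutes in the current block: 1800 + 5 × 1798 = 10790 frames.
Within the current minute: 47 × 30 + 22 − 2 = 1430 (labels ;00/;01 skipped at this minute). Total = 89910 + 10790 + 1430 = 102130.

102130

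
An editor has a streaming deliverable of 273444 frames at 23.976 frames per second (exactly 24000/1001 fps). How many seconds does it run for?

Running time = 273444 / (24000/1001) = 11404.8935 s.

11404.8935 seconds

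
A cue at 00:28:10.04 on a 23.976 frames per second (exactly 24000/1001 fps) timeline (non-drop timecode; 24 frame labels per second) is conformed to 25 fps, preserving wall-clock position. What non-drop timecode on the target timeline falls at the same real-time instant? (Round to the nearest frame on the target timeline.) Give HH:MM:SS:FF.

Source frame index: (0×3600 + 28×60 + 10) × 24 + 4 = 40564.
Real time: 40564 / (24000/1001) = 10151141/6000 s.
Target frame: (10151141/6000) × (25) = 10151141/240 ≈ 42296.421 → 42296.
At 25 labels/s: frame 42296 → 00:28:11:21.

00:28:11:21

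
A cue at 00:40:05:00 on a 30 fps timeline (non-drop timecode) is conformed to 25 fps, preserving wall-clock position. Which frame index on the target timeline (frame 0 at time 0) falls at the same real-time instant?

Source frame index: (0×3600 + 40×60 + 5) × 30 + 0 = 72150.
Real time: 72150 / (30) = 2405 s.
Target frame: (2405) × (25) = 60125.

frame 60125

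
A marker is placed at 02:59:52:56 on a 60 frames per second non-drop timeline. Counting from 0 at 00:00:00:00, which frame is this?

frame 647576

Total seconds to the label: (2 × 3600 + 59 × 60 + 52) = 10792.
Frame index = 10792 × 60 + 56 = 647576.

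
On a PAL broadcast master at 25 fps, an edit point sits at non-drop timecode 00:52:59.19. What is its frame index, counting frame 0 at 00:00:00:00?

Total seconds to the label: (0 × 3600 + 52 × 60 + 59) = 3179.
Frame index = 3179 × 25 + 19 = 79494.

79494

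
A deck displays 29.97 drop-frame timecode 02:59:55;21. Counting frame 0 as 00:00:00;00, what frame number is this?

323547

Complete 10-minute blocks: 17, each 17982 frames → 305694.
Remaining 9 whole minutes in the current block: 1800 + 8 × 1798 = 16184 frames.
Within the current minute: 55 × 30 + 21 − 2 = 1669 (labels ;00/;01 skipped at this minute). Total = 305694 + 16184 + 1669 = 323547.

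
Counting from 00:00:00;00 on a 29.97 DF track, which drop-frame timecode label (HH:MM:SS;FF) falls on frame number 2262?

Each 10-minute DF block holds 10 × 60 × 30 − 9 × 2 = 17982 frames. 2262 ÷ 17982 → 0 full blocks, remainder 2262.
Within the partial block the first minute is 1800 frames and each further minute 1798, so 1 further minute boundary passed. Total skipped labels = 18 × 0 + 2 × 1 = 2.
Non-drop label index = 2262 + 2 = 2264; at 30 labels/s that is 00:01:15:14, i.e. DF 00:01:15;14.

00:01:15;14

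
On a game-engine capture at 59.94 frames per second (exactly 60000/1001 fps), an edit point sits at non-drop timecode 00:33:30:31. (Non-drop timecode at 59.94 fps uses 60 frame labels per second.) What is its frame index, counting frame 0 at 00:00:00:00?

Total seconds to the label: (0 × 3600 + 33 × 60 + 30) = 2010.
Frame index = 2010 × 60 + 31 = 120631.

120631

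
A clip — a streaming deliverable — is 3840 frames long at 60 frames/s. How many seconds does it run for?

64 seconds

Running time = 3840 / (60) = 64 s.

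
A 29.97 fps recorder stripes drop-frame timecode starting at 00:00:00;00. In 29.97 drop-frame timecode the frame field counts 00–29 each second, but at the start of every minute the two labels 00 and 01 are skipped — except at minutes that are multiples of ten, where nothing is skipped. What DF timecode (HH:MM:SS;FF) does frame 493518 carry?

04:34:27;02

Ten DF minutes hold 17982 frames, so frame 493518 lies in block 27 (frames 485514–503495) with 8004 frames into that block.
The block's first minute is 1800 frames and the rest 1798 each; 8004 frames reaches minute 4, so 27 × 18 + 4 × 2 = 494 labels have been skipped so far.
Adding those back, label number 493518 + 494 = 494012 at 30 labels/s is 16467 s + 2 f = 4 h 34 min 27 s frame 2, i.e. 04:34:27;02.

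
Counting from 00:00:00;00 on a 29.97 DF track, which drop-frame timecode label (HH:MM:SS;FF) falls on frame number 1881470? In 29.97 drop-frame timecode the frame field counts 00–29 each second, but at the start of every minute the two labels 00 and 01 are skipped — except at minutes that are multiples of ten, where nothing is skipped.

Each 10-minute DF block holds 10 × 60 × 30 − 9 × 2 = 17982 frames. 1881470 ÷ 17982 → 104 full blocks, remainder 11342.
Within the partial block the first minute is 1800 frames and each further minute 1798, so 6 further minute boundaries passed. Total skipped labels = 18 × 104 + 2 × 6 = 1884.
Non-drop label index = 1881470 + 1884 = 1883354; at 30 labels/s that is 17:26:18:14, i.e. DF 17:26:18;14.

17:26:18;14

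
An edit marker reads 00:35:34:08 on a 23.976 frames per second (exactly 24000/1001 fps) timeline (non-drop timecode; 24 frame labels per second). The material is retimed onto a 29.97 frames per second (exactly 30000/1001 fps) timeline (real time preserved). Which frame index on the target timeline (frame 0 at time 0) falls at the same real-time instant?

frame 64030

Source frame index: (0×3600 + 35×60 + 34) × 24 + 8 = 51224.
Real time: 51224 / (24000/1001) = 6409403/3000 s.
Target frame: (6409403/3000) × (30000/1001) = 64030.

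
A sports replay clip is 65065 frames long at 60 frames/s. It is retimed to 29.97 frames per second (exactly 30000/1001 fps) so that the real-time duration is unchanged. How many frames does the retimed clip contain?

32500 frames

Target frames = source frames × (target rate / source rate) = 65065 × (30000/1001)/(60) = 65065 × 500/1001 = 32500.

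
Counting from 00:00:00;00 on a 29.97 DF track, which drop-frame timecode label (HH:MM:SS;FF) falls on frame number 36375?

00:20:13;21

Ten DF minutes hold 17982 frames, so frame 36375 lies in block 2 (frames 35964–53945) with 411 frames into that block.
The block's first minute is 1800 frames and the rest 1798 each; 411 frames reaches minute 0, so 2 × 18 + 0 × 2 = 36 labels have been skipped so far.
Adding those back, label number 36375 + 36 = 36411 at 30 labels/s is 1213 s + 21 f = 0 h 20 min 13 s frame 21, i.e. 00:20:13;21.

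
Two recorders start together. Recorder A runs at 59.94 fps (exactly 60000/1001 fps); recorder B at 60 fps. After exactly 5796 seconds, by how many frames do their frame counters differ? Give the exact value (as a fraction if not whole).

A emits 60000/1001 × 5796 = 49680000/143 frames; B emits 60 × 5796 = 347760.
Difference = 49680/143 frames (≈ 347.4126); B is ahead of A.

49680/143 frames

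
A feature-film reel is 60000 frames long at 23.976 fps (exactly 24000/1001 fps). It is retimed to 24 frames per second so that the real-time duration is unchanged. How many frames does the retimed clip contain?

60060 frames

Target frames = source frames × (target rate / source rate) = 60000 × (24)/(24000/1001) = 60000 × 1001/1000 = 60060.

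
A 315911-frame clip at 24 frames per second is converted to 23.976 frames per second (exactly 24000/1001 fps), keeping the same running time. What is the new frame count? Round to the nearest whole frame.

315595 frames

Frames at target rate = 315911 × (24000/1001) / (24) = 315911000/1001 ≈ 315595.405.
Nearest whole frame: 315595.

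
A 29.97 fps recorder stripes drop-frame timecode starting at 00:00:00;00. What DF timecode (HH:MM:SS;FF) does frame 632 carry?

Each 10-minute DF block holds 10 × 60 × 30 − 9 × 2 = 17982 frames. 632 ÷ 17982 → 0 full blocks, remainder 632.
Within the partial block the first minute is 1800 frames and each further minute 1798, so 0 further minute boundaries passed. Total skipped labels = 18 × 0 + 2 × 0 = 0.
Non-drop label index = 632 + 0 = 632; at 30 labels/s that is 00:00:21:02, i.e. DF 00:00:21;02.

00:00:21;02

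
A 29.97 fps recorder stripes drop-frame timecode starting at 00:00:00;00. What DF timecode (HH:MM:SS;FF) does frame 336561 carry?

03:07:09;29

Ten DF minutes hold 17982 frames, so frame 336561 lies in block 18 (frames 323676–341657) with 12885 frames into that block.
The block's first minute is 1800 frames and the rest 1798 each; 12885 frames reaches minute 7, so 18 × 18 + 7 × 2 = 338 labels have been skipped so far.
Adding those back, label number 336561 + 338 = 336899 at 30 labels/s is 11229 s + 29 f = 3 h 7 min 9 s frame 29, i.e. 03:07:09;29.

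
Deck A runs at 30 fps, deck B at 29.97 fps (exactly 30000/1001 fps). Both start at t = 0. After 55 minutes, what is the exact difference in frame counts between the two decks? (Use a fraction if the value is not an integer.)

9000/91 frames

55 min = 3300 s.
A emits 30 × 3300 = 99000 frames; B emits 30000/1001 × 3300 = 9000000/91.
Difference = 9000/91 frames (≈ 98.9011); B is behind A.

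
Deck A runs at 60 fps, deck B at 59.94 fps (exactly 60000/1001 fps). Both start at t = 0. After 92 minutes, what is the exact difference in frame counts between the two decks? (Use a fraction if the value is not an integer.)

331200/1001 frames

92 min = 5520 s.
A emits 60 × 5520 = 331200 frames; B emits 60000/1001 × 5520 = 331200000/1001.
Difference = 331200/1001 frames (≈ 330.8691); B is behind A.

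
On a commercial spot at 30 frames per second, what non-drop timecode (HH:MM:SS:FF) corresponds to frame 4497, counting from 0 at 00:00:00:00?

00:02:29:27

4497 ÷ 30 = 149 full seconds, remainder 27 frames.
149 s = 0 h 2 min 29 s.
Timecode: 00:02:29:27.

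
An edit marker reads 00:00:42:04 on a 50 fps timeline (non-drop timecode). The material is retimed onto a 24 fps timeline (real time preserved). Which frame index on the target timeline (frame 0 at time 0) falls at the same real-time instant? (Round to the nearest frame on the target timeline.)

frame 1010

Source frame index: (0×3600 + 0×60 + 42) × 50 + 4 = 2104.
Real time: 2104 / (50) = 1052/25 s.
Target frame: (1052/25) × (24) = 25248/25 ≈ 1009.920 → 1010.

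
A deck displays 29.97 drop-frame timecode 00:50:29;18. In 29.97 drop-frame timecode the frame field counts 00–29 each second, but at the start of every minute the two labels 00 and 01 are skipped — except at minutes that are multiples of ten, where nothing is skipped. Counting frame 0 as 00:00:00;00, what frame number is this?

90798

Complete 10-minute blocks: 5, each 17982 frames → 89910.
Remaining 0 whole minutes in the current block: 0 frames.
Within the current minute: 29 × 30 + 18 = 888. Total = 89910 + 0 + 888 = 90798.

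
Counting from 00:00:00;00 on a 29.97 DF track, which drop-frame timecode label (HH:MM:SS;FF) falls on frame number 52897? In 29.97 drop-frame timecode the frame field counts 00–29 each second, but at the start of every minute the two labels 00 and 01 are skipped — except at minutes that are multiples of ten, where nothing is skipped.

Each 10-minute DF block holds 10 × 60 × 30 − 9 × 2 = 17982 frames. 52897 ÷ 17982 → 2 full blocks, remainder 16933.
Within the partial block the first minute is 1800 frames and each further minute 1798, so 9 further minute boundaries passed. Total skipped labels = 18 × 2 + 2 × 9 = 54.
Non-drop label index = 52897 + 54 = 52951; at 30 labels/s that is 00:29:25:01, i.e. DF 00:29:25;01.

00:29:25;01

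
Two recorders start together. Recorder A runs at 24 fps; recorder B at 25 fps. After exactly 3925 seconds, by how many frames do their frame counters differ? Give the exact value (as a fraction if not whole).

3925 frames

A emits 24 × 3925 = 94200 frames; B emits 25 × 3925 = 98125.
Difference = 3925 frames; B is ahead of A.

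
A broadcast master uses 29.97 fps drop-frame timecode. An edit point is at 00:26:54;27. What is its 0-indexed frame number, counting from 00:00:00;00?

Complete 10-minute blocks: 2, each 17982 frames → 35964.
Remaining 6 whole minutes in the current block: 1800 + 5 × 1798 = 10790 frames.
Within the current minute: 54 × 30 + 27 − 2 = 1645 (labels ;00/;01 skipped at this minute). Total = 35964 + 10790 + 1645 = 48399.

48399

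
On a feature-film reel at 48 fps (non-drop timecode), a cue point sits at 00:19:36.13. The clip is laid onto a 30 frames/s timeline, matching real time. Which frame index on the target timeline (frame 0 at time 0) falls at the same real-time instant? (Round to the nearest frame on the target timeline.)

frame 35288

Source frame index: (0×3600 + 19×60 + 36) × 48 + 13 = 56461.
Real time: 56461 / (48) = 56461/48 s.
Target frame: (56461/48) × (30) = 282305/8 ≈ 35288.125 → 35288.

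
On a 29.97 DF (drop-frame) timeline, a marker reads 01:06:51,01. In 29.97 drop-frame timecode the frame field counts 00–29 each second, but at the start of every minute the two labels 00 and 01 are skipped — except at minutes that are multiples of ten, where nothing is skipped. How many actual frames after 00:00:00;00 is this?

120211

Complete 10-minute blocks: 6, each 17982 frames → 107892.
Remaining 6 whole minutes in the current block: 1800 + 5 × 1798 = 10790 frames.
Within the current minute: 51 × 30 + 1 − 2 = 1529 (labels ;00/;01 skipped at this minute). Total = 107892 + 10790 + 1529 = 120211.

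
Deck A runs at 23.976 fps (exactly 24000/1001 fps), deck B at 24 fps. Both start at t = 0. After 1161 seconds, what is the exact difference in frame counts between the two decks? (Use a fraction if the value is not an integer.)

A emits 24000/1001 × 1161 = 27864000/1001 frames; B emits 24 × 1161 = 27864.
Difference = 27864/1001 frames (≈ 27.8362); B is ahead of A.

27864/1001 frames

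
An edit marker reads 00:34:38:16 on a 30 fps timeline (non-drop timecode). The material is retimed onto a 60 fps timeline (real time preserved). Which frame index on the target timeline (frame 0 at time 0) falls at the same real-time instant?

frame 124712

Source frame index: (0×3600 + 34×60 + 38) × 30 + 16 = 62356.
Real time: 62356 / (30) = 31178/15 s.
Target frame: (31178/15) × (60) = 124712.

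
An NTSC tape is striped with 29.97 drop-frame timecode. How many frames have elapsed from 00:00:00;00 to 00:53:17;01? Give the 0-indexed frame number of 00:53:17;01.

95815

Complete 10-minute blocks: 5, each 17982 frames → 89910.
Remaining 3 whole minutes in the current block: 1800 + 2 × 1798 = 5396 frames.
Within the current minute: 17 × 30 + 1 − 2 = 509 (labels ;00/;01 skipped at this minute). Total = 89910 + 5396 + 509 = 95815.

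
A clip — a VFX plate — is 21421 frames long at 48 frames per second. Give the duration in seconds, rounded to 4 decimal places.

Running time = 21421 × 1/48 = 21421/48 s ≈ 446.2708 s.

446.2708 seconds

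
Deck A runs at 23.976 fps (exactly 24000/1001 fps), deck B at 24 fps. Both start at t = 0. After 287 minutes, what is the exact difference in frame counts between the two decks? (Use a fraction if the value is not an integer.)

59040/143 frames

287 min = 17220 s.
A emits 24000/1001 × 17220 = 59040000/143 frames; B emits 24 × 17220 = 413280.
Difference = 59040/143 frames (≈ 412.8671); B is ahead of A.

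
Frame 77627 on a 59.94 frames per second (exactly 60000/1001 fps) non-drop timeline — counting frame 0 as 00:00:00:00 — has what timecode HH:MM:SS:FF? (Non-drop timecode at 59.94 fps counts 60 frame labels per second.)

00:21:33:47

77627 ÷ 60 = 1293 full seconds, remainder 47 frames.
1293 s = 0 h 21 min 33 s.
Timecode: 00:21:33:47.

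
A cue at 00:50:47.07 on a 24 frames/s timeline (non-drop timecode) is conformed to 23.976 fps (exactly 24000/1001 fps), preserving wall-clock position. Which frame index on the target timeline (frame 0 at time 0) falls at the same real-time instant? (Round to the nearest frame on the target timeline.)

Source frame index: (0×3600 + 50×60 + 47) × 24 + 7 = 73135.
Real time: 73135 / (24) = 73135/24 s.
Target frame: (73135/24) × (24000/1001) = 73135000/1001 ≈ 73061.938 → 73062.

frame 73062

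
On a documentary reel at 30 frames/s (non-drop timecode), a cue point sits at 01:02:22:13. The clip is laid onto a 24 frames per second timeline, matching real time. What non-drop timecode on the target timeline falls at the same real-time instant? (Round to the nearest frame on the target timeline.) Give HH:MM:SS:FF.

Source frame index: (1×3600 + 2×60 + 22) × 30 + 13 = 112273.
Real time: 112273 / (30) = 112273/30 s.
Target frame: (112273/30) × (24) = 449092/5 ≈ 89818.400 → 89818.
At 24 labels/s: frame 89818 → 01:02:22:10.

01:02:22:10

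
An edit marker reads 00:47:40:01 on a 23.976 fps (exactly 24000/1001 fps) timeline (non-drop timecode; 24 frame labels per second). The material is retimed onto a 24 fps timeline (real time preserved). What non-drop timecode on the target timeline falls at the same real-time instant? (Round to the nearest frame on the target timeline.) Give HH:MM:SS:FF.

00:47:42:22

Source frame index: (0×3600 + 47×60 + 40) × 24 + 1 = 68641.
Real time: 68641 / (24000/1001) = 68709641/24000 s.
Target frame: (68709641/24000) × (24) = 68709641/1000 ≈ 68709.641 → 68710.
At 24 labels/s: frame 68710 → 00:47:42:22.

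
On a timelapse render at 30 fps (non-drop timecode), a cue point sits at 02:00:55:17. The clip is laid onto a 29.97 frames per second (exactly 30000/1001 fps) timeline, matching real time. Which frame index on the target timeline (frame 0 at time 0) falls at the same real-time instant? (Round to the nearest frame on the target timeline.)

Source frame index: (2×3600 + 0×60 + 55) × 30 + 17 = 217667.
Real time: 217667 / (30) = 217667/30 s.
Target frame: (217667/30) × (30000/1001) = 217667000/1001 ≈ 217449.550 → 217450.

frame 217450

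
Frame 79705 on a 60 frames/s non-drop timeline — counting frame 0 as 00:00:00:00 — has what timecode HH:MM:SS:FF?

00:22:08:25

79705 ÷ 60 = 1328 full seconds, remainder 25 frames.
1328 s = 0 h 22 min 8 s.
Timecode: 00:22:08:25.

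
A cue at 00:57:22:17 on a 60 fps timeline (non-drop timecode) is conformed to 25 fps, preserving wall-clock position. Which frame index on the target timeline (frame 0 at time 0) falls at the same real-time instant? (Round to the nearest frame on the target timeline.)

frame 86057

Source frame index: (0×3600 + 57×60 + 22) × 60 + 17 = 206537.
Real time: 206537 / (60) = 206537/60 s.
Target frame: (206537/60) × (25) = 1032685/12 ≈ 86057.083 → 86057.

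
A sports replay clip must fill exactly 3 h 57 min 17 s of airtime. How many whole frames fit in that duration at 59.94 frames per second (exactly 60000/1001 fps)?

3 h 57 min 17 s = 14237 s.
Frames = 14237 × 60000/1001 = 854220000/1001 ≈ 853366.6334.
Complete frames: 853366.

853366 frames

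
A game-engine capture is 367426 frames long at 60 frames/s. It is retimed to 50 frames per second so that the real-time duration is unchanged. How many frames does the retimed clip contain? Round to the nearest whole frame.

Frames at target rate = 367426 × (50) / (60) = 918565/3 ≈ 306188.333.
Nearest whole frame: 306188.

306188 frames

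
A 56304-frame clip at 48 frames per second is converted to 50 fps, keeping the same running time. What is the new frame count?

Target frames = source frames × (target rate / source rate) = 56304 × (50)/(48) = 56304 × 25/24 = 58650.

58650 frames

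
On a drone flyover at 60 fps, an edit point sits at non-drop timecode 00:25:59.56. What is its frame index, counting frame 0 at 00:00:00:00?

93596

Total seconds to the label: (0 × 3600 + 25 × 60 + 59) = 1559.
Frame index = 1559 × 60 + 56 = 93596.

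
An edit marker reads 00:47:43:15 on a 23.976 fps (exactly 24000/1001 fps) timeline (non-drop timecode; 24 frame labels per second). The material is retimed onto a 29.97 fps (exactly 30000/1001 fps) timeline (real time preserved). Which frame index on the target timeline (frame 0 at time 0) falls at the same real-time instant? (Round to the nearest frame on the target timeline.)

frame 85909

Source frame index: (0×3600 + 47×60 + 43) × 24 + 15 = 68727.
Real time: 68727 / (24000/1001) = 22931909/8000 s.
Target frame: (22931909/8000) × (30000/1001) = 343635/4 ≈ 85908.750 → 85909.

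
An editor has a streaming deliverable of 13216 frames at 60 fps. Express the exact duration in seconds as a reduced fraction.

3304/15 seconds

Running time = 13216 ÷ (60) = 13216 × 1/60 = 3304/15 s.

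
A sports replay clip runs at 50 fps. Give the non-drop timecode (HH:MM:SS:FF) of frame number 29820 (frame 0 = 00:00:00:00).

00:09:56:20

29820 ÷ 50 = 596 full seconds, remainder 20 frames.
596 s = 0 h 9 min 56 s.
Timecode: 00:09:56:20.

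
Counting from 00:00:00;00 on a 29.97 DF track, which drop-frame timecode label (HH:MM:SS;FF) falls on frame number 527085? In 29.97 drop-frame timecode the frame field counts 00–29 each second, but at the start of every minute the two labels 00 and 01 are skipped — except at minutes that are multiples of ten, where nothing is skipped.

Each 10-minute DF block holds 10 × 60 × 30 − 9 × 2 = 17982 frames. 527085 ÷ 17982 → 29 full blocks, remainder 5607.
Within the partial block the first minute is 1800 frames and each further minute 1798, so 3 further minute boundaries passed. Total skipped labels = 18 × 29 + 2 × 3 = 528.
Non-drop label index = 527085 + 528 = 527613; at 30 labels/s that is 04:53:07:03, i.e. DF 04:53:07;03.

04:53:07;03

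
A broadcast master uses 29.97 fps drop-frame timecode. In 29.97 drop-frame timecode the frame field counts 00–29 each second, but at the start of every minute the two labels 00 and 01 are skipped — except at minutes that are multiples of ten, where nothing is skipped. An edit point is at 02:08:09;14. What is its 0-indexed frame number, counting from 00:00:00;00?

As if non-drop at 30 labels/s: (2 × 3600 + 8 × 60 + 9) × 30 + 14 = 230684.
Minute boundaries passed: 128; those not divisible by 10: 128 − 12 = 116; dropped labels = 2 × 116 = 232.
Actual frame index = 230684 − 232 = 230452.

230452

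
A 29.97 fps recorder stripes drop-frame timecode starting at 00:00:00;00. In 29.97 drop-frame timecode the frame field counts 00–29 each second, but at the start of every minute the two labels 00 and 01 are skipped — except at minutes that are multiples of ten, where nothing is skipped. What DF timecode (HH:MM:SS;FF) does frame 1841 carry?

Ten DF minutes hold 17982 frames, so frame 1841 lies in block 0 (frames 0–17981) with 1841 frames into that block.
The block's first minute is 1800 frames and the rest 1798 each; 1841 frames reaches minute 1, so 0 × 18 + 1 × 2 = 2 labels have been skipped so far.
Adding those back, label number 1841 + 2 = 1843 at 30 labels/s is 61 s + 13 f = 0 h 1 min 1 s frame 13, i.e. 00:01:01;13.

00:01:01;13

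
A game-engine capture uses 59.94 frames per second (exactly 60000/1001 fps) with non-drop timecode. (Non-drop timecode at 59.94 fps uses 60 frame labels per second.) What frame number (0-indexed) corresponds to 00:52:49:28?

190168

Total seconds to the label: (0 × 3600 + 52 × 60 + 49) = 3169.
Frame index = 3169 × 60 + 28 = 190168.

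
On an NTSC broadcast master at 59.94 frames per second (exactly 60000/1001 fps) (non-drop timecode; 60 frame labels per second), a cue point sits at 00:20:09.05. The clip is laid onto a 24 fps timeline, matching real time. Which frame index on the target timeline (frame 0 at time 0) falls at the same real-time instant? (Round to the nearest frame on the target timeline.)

frame 29047

Source frame index: (0×3600 + 20×60 + 9) × 60 + 5 = 72545.
Real time: 72545 / (60000/1001) = 14523509/12000 s.
Target frame: (14523509/12000) × (24) = 14523509/500 ≈ 29047.018 → 29047.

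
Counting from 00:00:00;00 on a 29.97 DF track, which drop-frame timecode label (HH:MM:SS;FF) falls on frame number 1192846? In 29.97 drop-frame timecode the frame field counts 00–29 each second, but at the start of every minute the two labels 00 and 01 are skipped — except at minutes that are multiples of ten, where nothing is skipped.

11:03:21;10

Ten DF minutes hold 17982 frames, so frame 1192846 lies in block 66 (frames 1186812–1204793) with 6034 frames into that block.
The block's first minute is 1800 frames and the rest 1798 each; 6034 frames reaches minute 3, so 66 × 18 + 3 × 2 = 1194 labels have been skipped so far.
Adding those back, label number 1192846 + 1194 = 1194040 at 30 labels/s is 39801 s + 10 f = 11 h 3 min 21 s frame 10, i.e. 11:03:21;10.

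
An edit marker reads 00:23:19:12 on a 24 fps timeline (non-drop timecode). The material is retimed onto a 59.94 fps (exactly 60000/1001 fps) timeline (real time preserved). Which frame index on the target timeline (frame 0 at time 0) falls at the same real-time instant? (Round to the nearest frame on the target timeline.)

frame 83886

Source frame index: (0×3600 + 23×60 + 19) × 24 + 12 = 33588.
Real time: 33588 / (24) = 2799/2 s.
Target frame: (2799/2) × (60000/1001) = 83970000/1001 ≈ 83886.114 → 83886.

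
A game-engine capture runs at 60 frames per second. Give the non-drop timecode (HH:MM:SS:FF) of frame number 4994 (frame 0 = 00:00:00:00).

4994 ÷ 60 = 83 full seconds, remainder 14 frames.
83 s = 0 h 1 min 23 s.
Timecode: 00:01:23:14.

00:01:23:14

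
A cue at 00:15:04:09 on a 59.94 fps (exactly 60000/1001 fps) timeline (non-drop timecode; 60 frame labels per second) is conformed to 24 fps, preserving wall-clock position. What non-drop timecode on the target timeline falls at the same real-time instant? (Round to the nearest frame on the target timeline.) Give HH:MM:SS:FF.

Source frame index: (0×3600 + 15×60 + 4) × 60 + 9 = 54249.
Real time: 54249 / (60000/1001) = 18101083/20000 s.
Target frame: (18101083/20000) × (24) = 54303249/2500 ≈ 21721.300 → 21721.
At 24 labels/s: frame 21721 → 00:15:05:01.

00:15:05:01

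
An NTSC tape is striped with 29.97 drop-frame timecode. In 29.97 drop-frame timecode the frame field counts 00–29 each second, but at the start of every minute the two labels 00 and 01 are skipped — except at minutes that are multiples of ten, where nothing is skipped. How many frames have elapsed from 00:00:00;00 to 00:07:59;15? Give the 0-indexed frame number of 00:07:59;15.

As if non-drop at 30 labels/s: (0 × 3600 + 7 × 60 + 59) × 30 + 15 = 14385.
Minute boundaries passed: 7; those not divisible by 10: 7 − 0 = 7; dropped labels = 2 × 7 = 14.
Actual frame index = 14385 − 14 = 14371.

14371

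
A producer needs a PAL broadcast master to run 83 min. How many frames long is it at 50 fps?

249000 frames

83 min = 4980 s.
Frames = 4980 × 50 = 249000.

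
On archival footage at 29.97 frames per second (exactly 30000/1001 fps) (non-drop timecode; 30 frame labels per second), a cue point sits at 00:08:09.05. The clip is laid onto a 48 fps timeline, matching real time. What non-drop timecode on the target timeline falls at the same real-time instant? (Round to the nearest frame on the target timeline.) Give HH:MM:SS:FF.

Source frame index: (0×3600 + 8×60 + 9) × 30 + 5 = 14675.
Real time: 14675 / (30000/1001) = 587587/1200 s.
Target frame: (587587/1200) × (48) = 587587/25 ≈ 23503.480 → 23503.
At 48 labels/s: frame 23503 → 00:08:09:31.

00:08:09:31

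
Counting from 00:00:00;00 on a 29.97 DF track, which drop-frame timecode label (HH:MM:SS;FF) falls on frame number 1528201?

Ten DF minutes hold 17982 frames, so frame 1528201 lies in block 84 (frames 1510488–1528469) with 17713 frames into that block.
The block's first minute is 1800 frames and the rest 1798 each; 17713 frames reaches minute 9, so 84 × 18 + 9 × 2 = 1530 labels have been skipped so far.
Adding those back, label number 1528201 + 1530 = 1529731 at 30 labels/s is 50991 s + 1 f = 14 h 9 min 51 s frame 1, i.e. 14:09:51;01.

14:09:51;01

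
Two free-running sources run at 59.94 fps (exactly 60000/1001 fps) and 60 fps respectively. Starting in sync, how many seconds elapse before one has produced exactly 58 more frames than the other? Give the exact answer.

29029/30 seconds

The gap grows by |60 − 60000/1001| = 60/1001 frames per second.
Time for a 58-frame gap: 58 ÷ (60/1001) = 29029/30 s.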